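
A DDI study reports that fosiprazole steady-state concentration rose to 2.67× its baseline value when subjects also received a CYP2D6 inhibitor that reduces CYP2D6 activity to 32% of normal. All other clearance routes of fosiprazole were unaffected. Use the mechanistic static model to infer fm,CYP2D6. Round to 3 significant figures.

Let fm be the CYP2D6 fraction. New clearance relative to baseline = fm × 0.32 + (1 − fm).
Steady-state concentration ratio = 1 / (new CL fraction), so new CL fraction = 1 / 2.67 = 0.3745.
fm × 0.32 + 1 − fm = 0.3745  ⇒  fm × (0.32 − 1) = −0.6255  ⇒  fm = 0.920.

0.920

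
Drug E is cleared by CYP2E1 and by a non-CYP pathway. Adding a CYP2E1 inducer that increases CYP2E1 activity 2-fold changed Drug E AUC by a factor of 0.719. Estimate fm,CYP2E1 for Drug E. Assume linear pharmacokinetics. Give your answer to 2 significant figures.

0.39

Call the CYP2E1 fraction fm. After the interaction, CL_new/CL_old = fm × 2 + (1 − fm).
AUC ratio = 1 / (new CL fraction), so new CL fraction = 1 / 0.719 = 1.391.
fm × 2 + 1 − fm = 1.391  ⇒  fm × (2 − 1) = 0.3908  ⇒  fm = 0.39.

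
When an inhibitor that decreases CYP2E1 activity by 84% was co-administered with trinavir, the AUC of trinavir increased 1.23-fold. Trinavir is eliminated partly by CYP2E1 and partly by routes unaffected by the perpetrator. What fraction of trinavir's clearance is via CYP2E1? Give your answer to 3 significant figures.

0.223

Call the CYP2E1 fraction fm. After the interaction, CL_new/CL_old = fm × 0.16 + (1 − fm).
AUC ratio = 1 / (new CL fraction), so new CL fraction = 1 / 1.23 = 0.813.
fm × 0.16 + 1 − fm = 0.813  ⇒  fm × (0.16 − 1) = −0.187  ⇒  fm = 0.223.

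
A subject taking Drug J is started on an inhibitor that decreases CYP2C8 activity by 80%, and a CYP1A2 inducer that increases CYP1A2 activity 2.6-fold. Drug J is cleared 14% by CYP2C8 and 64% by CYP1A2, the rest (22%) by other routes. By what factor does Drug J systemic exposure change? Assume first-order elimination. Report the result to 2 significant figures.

0.52

CYP2C8: 0.14 × 0.2 = 0.028
CYP1A2: 0.64 × 2.6 = 1.664
Other: 0.22 (unchanged)
CL_new/CL_old = 0.028 + 1.664 + 0.22 = 1.912.
Net systemic exposure ratio = 1 / 1.912 = 0.52.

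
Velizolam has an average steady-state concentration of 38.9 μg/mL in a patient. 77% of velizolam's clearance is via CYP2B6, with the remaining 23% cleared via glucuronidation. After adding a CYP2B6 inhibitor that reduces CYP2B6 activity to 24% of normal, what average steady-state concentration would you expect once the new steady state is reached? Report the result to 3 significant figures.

The CYP2B6 pathway (77% of clearance) drops to 0.24× activity: 0.77 × 0.24 = 0.1848.
Non-CYP routes (23%) are unchanged.
Relative clearance = 0.1848 + 0.23 = 0.4148.
New average steady-state concentration = baseline ÷ relative clearance = 38.9 / 0.4148 = 93.8 μg/mL.

93.8 μg/mL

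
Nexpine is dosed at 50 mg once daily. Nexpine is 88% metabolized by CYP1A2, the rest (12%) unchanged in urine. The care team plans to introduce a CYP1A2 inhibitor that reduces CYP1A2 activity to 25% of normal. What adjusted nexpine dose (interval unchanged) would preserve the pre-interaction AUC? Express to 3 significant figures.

The CYP1A2 pathway (88% of clearance) is reduced to 0.25× activity: 0.88 × 0.25 = 0.22.
The remaining 12% of clearance is unaffected.
Relative clearance = 0.22 + 0.12 = 0.34.
To maintain the same steady-state level, dose must scale with clearance: new dose = 50 × 0.34 = 17.0 mg.

17.0 mg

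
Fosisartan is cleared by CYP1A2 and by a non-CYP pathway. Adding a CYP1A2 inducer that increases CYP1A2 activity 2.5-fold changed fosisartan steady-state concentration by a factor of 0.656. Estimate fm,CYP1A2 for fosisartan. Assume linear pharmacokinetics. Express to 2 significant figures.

0.35

CL'/CL = 1 / 0.656 = 1.524
2.5·fm + (1 − fm) = 1.524
fm = (1.524 − 1) / (2.5 − 1) = 0.35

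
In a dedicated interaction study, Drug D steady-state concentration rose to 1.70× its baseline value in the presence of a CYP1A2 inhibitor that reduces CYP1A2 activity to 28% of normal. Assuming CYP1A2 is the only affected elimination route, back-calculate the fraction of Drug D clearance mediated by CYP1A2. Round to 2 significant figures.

0.57

Call the CYP1A2 fraction fm. After the interaction, CL_new/CL_old = fm × 0.28 + (1 − fm).
Steady-state concentration ratio = 1 / (new CL fraction), so new CL fraction = 1 / 1.70 = 0.5882.
fm × 0.28 + 1 − fm = 0.5882  ⇒  fm × (0.28 − 1) = −0.4118  ⇒  fm = 0.57.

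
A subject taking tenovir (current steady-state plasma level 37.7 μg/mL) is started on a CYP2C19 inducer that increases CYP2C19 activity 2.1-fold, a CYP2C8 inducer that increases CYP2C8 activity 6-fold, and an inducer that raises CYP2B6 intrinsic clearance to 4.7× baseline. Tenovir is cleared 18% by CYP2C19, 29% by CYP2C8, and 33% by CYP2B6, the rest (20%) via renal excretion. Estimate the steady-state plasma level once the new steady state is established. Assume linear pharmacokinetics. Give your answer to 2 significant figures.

The CYP2C19 pathway (18% of clearance) is boosted to 2.1× activity: 0.18 × 2.1 = 0.378.
The CYP2C8 pathway (29% of clearance) is boosted to 6× activity: 0.29 × 6 = 1.74.
The CYP2B6 pathway (33% of clearance) increases to 4.7× activity: 0.33 × 4.7 = 1.551.
The remaining 20% of clearance is unaffected.
Relative clearance = 0.378 + 1.74 + 1.551 + 0.2 = 3.869.
Dividing the baseline by the relative clearance: 37.7 / 3.869 = 9.7 μg/mL.

9.7 μg/mL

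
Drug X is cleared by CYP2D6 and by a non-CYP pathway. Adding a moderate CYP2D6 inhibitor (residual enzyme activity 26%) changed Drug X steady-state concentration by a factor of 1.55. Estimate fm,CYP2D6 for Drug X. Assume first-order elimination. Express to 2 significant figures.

0.48

CL'/CL = 1 / 1.55 = 0.6452
0.26·fm + (1 − fm) = 0.6452
fm = (0.6452 − 1) / (0.26 − 1) = 0.48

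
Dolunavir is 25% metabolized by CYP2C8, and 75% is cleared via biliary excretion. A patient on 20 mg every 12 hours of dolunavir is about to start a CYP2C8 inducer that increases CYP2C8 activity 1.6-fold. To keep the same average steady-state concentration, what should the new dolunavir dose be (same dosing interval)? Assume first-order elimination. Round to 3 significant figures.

CYP2C8: 0.25 × 1.6 = 0.4
Other: 0.75 (unchanged)
CL_new/CL_old = 0.4 + 0.75 = 1.15.
Css,avg = (dose rate)/CL, so holding Css fixed requires dose ∝ CL: 20 × 1.15 = 23.0 mg.

23.0 mg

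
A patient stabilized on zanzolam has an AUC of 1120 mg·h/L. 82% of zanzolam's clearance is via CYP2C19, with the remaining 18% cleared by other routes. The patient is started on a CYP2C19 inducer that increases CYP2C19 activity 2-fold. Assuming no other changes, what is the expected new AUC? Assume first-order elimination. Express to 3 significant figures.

615 mg·h/L

The CYP2C19 pathway (82% of clearance) increases to 2× activity: 0.82 × 2 = 1.64.
Non-CYP routes (18%) are unchanged.
CL_new/CL_old = 1.64 + 0.18 = 1.82.
New AUC = baseline ÷ relative clearance = 1120 / 1.82 = 615 mg·h/L.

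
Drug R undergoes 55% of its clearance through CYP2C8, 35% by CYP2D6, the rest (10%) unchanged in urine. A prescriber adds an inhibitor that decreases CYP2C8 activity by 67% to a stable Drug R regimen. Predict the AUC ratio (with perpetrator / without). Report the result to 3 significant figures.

1.58

CYP2C8: 0.55 × 0.33 = 0.1815
CYP2D6: 0.35 (unchanged)
Other: 0.1 (unchanged)
Relative clearance = 0.1815 + 0.35 + 0.1 = 0.6315.
AUC is inversely proportional to clearance, so the fold-change is 1 / 0.6315 = 1.58.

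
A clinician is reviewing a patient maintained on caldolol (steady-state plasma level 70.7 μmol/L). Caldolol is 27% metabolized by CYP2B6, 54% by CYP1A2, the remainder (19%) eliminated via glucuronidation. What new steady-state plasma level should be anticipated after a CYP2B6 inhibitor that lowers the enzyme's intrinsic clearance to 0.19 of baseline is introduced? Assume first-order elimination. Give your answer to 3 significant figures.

The CYP2B6 pathway (27% of clearance) falls to 0.19× activity: 0.27 × 0.19 = 0.0513.
CYP1A2 (54%) and the residual 19% are unaffected.
New clearance relative to baseline: 0.0513 + 0.54 + 0.19 = 0.7813.
New steady-state plasma level = baseline ÷ relative clearance = 70.7 / 0.7813 = 90.5 μmol/L.

90.5 μmol/L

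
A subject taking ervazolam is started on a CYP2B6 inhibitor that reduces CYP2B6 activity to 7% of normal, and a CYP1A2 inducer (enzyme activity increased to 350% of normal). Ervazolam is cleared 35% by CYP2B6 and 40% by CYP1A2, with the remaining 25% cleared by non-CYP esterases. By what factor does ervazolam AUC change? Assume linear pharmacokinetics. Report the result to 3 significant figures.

0.597

The CYP2B6 pathway (35% of clearance) is reduced to 0.07× activity: 0.35 × 0.07 = 0.0245.
The CYP1A2 pathway (40% of clearance) is boosted to 3.5× activity: 0.4 × 3.5 = 1.4.
The remaining 25% of clearance is unaffected.
CL_new/CL_old = 0.0245 + 1.4 + 0.25 = 1.6745.
AUC ∝ 1/CL: fold-change = 1 / 1.6745 = 0.597.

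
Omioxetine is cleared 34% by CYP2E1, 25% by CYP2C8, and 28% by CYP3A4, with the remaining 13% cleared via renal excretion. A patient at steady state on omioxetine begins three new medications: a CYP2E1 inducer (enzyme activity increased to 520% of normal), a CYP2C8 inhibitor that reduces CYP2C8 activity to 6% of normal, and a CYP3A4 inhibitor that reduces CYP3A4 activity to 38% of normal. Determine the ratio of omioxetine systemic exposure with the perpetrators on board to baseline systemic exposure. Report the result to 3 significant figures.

The CYP2E1 pathway (34% of clearance) increases to 5.2× activity: 0.34 × 5.2 = 1.768.
The CYP2C8 pathway (25% of clearance) drops to 0.06× activity: 0.25 × 0.06 = 0.015.
The CYP3A4 pathway (28% of clearance) drops to 0.38× activity: 0.28 × 0.38 = 0.1064.
The remaining 13% of clearance is unaffected.
CL_new/CL_old = 1.768 + 0.015 + 0.1064 + 0.13 = 2.0194.
Systemic exposure ∝ 1/CL: fold-change = 1 / 2.0194 = 0.495.

0.495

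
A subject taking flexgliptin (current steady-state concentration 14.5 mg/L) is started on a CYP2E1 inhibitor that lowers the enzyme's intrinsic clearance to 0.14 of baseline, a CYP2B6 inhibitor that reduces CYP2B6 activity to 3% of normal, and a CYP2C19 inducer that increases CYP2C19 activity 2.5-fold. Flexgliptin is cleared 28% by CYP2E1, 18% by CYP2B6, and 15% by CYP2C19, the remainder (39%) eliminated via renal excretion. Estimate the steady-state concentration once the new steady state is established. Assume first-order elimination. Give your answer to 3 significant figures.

17.9 mg/L

The CYP2E1 pathway (28% of clearance) drops to 0.14× activity: 0.28 × 0.14 = 0.0392.
The CYP2B6 pathway (18% of clearance) drops to 0.03× activity: 0.18 × 0.03 = 0.0054.
The CYP2C19 pathway (15% of clearance) rises to 2.5× activity: 0.15 × 2.5 = 0.375.
The remaining 39% of clearance is unaffected.
CL_new/CL_old = 0.0392 + 0.0054 + 0.375 + 0.39 = 0.8096.
New steady-state concentration = 14.5 / 0.8096 = 17.9 mg/L (concentration scales inversely with clearance).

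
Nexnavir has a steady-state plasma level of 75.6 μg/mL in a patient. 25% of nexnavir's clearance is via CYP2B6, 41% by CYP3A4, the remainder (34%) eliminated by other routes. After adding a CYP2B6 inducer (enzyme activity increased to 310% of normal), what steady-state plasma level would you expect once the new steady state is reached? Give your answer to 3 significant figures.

The CYP2B6 pathway (25% of clearance) rises to 3.1× activity: 0.25 × 3.1 = 0.775.
CYP3A4 (41%) and the residual 34% are unaffected.
CL_new/CL_old = 0.775 + 0.41 + 0.34 = 1.525.
Steady-state plasma level ∝ 1/CL, so new value = 75.6 / 1.525 = 49.6 μg/mL.

49.6 μg/mL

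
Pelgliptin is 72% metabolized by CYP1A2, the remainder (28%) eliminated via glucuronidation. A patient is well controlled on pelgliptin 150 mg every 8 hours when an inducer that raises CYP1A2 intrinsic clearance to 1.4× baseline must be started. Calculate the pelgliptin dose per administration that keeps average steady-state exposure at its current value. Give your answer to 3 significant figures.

193 mg

The CYP1A2 pathway (72% of clearance) is boosted to 1.4× activity: 0.72 × 1.4 = 1.008.
The remaining 28% of clearance is unaffected.
Relative clearance = 1.008 + 0.28 = 1.288.
Exposure is unchanged when dose changes in proportion to clearance. New dose = 150 mg × 1.288 = 193 mg.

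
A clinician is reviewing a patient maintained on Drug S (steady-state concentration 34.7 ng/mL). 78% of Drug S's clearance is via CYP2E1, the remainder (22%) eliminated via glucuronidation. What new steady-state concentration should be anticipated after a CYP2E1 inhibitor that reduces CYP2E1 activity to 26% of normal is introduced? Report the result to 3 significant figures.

CYP2E1: 0.78 × 0.26 = 0.2028
Other: 0.22 (unchanged)
CL_new/CL_old = 0.2028 + 0.22 = 0.4228.
Steady-state concentration ∝ 1/CL, so new value = 34.7 / 0.4228 = 82.1 ng/mL.

82.1 ng/mL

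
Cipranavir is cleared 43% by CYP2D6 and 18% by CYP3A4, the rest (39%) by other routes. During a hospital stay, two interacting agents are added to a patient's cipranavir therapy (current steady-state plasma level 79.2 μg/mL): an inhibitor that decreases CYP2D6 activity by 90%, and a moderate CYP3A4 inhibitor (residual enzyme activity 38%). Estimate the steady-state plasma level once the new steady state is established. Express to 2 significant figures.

The CYP2D6 pathway (43% of clearance) drops to 0.1× activity: 0.43 × 0.1 = 0.043.
The CYP3A4 pathway (18% of clearance) falls to 0.38× activity: 0.18 × 0.38 = 0.0684.
The remaining 39% of clearance is unaffected.
Relative clearance = 0.043 + 0.0684 + 0.39 = 0.5014.
Steady-state plasma level ∝ 1/CL: new value = 79.2 / 0.5014 = 1.6 × 10² μg/mL.

1.6 × 10² μg/mL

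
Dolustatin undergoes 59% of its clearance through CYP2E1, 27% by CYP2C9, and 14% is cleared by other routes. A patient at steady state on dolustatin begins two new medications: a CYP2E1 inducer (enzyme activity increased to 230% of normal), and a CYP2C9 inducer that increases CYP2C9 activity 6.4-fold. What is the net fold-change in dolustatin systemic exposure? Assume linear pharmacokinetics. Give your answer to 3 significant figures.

The CYP2E1 pathway (59% of clearance) increases to 2.3× activity: 0.59 × 2.3 = 1.357.
The CYP2C9 pathway (27% of clearance) rises to 6.4× activity: 0.27 × 6.4 = 1.728.
Non-CYP routes (14%) are unchanged.
New clearance relative to baseline: 1.357 + 1.728 + 0.14 = 3.225.
Net systemic exposure ratio = 1 / 3.225 = 0.310.

0.310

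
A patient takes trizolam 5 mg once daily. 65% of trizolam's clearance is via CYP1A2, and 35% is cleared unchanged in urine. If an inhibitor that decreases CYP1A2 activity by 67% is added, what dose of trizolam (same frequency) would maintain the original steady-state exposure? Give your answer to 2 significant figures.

2.8 mg

The CYP1A2 pathway (65% of clearance) falls to 0.33× activity: 0.65 × 0.33 = 0.2145.
Non-CYP routes (35%) are unchanged.
Relative clearance = 0.2145 + 0.35 = 0.5645.
Css,avg = (dose rate)/CL, so holding Css fixed requires dose ∝ CL: 5 × 0.5645 = 2.8 mg.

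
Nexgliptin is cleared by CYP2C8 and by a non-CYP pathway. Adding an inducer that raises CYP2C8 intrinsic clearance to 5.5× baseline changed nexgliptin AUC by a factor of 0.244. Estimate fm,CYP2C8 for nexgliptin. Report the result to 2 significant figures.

CL'/CL = 1 / 0.244 = 4.098
5.5·fm + (1 − fm) = 4.098
fm = (4.098 − 1) / (5.5 − 1) = 0.69

0.69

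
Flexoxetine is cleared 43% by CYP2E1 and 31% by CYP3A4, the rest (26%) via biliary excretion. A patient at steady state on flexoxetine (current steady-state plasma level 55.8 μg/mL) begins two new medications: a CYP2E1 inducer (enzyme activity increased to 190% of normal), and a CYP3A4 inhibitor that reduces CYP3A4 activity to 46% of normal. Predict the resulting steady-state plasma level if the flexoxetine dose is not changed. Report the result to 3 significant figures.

The CYP2E1 pathway (43% of clearance) rises to 1.9× activity: 0.43 × 1.9 = 0.817.
The CYP3A4 pathway (31% of clearance) falls to 0.46× activity: 0.31 × 0.46 = 0.1426.
The remaining 26% of clearance is unaffected.
Relative clearance = 0.817 + 0.1426 + 0.26 = 1.2196.
New steady-state plasma level = 55.8 / 1.2196 = 45.8 μg/mL (concentration scales inversely with clearance).

45.8 μg/mL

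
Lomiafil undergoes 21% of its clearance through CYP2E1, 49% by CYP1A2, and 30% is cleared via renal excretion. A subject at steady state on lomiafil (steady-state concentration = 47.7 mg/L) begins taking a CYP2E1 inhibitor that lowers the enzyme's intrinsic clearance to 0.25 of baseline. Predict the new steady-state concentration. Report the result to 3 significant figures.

CYP2E1: 0.21 × 0.25 = 0.0525
CYP1A2: 0.49 (unchanged)
Other: 0.3 (unchanged)
Relative clearance = 0.0525 + 0.49 + 0.3 = 0.8425.
Steady-state concentration ∝ 1/CL, so new value = 47.7 / 0.8425 = 56.6 mg/L.

56.6 mg/L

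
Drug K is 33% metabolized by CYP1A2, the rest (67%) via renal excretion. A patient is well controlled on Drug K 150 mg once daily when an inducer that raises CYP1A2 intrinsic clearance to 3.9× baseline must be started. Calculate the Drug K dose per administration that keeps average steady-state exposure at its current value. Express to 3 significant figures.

294 mg

The CYP1A2 pathway (33% of clearance) rises to 3.9× activity: 0.33 × 3.9 = 1.287.
The remaining 67% of clearance is unaffected.
New clearance relative to baseline: 1.287 + 0.67 = 1.957.
Exposure is unchanged when dose changes in proportion to clearance. New dose = 150 mg × 1.957 = 294 mg.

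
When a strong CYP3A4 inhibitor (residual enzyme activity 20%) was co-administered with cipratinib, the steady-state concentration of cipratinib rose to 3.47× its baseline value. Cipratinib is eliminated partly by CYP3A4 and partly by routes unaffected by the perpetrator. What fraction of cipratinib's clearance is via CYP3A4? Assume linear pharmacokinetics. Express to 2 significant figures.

0.89

CL'/CL = 1 / 3.47 = 0.2882
0.2·fm + (1 − fm) = 0.2882
fm = (0.2882 − 1) / (0.2 − 1) = 0.89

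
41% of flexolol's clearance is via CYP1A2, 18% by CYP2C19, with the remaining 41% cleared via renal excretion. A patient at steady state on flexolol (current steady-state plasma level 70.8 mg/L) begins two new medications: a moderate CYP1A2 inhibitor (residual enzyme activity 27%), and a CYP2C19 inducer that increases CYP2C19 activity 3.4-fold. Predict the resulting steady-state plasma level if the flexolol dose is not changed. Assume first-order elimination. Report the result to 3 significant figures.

62.5 mg/L

The CYP1A2 pathway (41% of clearance) is reduced to 0.27× activity: 0.41 × 0.27 = 0.1107.
The CYP2C19 pathway (18% of clearance) increases to 3.4× activity: 0.18 × 3.4 = 0.612.
Non-CYP routes (41%) are unchanged.
CL_new/CL_old = 0.1107 + 0.612 + 0.41 = 1.1327.
New steady-state plasma level = 70.8 / 1.1327 = 62.5 mg/L (concentration scales inversely with clearance).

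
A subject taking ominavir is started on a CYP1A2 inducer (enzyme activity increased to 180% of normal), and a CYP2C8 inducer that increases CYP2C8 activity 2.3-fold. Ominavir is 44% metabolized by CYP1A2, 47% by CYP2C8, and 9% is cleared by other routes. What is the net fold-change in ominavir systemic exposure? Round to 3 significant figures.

The CYP1A2 pathway (44% of clearance) increases to 1.8× activity: 0.44 × 1.8 = 0.792.
The CYP2C8 pathway (47% of clearance) rises to 2.3× activity: 0.47 × 2.3 = 1.081.
Non-CYP routes (9%) are unchanged.
New clearance relative to baseline: 0.792 + 1.081 + 0.09 = 1.963.
Because systemic exposure varies inversely with clearance, the combined effect is 1 / 1.963 = 0.509.

0.509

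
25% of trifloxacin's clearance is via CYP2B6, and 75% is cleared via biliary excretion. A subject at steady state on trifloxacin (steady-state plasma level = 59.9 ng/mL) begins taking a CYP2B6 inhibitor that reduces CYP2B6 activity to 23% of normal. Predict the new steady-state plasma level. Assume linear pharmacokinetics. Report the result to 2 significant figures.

74 ng/mL

CYP2B6: 0.25 × 0.23 = 0.0575
Other: 0.75 (unchanged)
CL_new/CL_old = 0.0575 + 0.75 = 0.8075.
New steady-state plasma level = baseline ÷ relative clearance = 59.9 / 0.8075 = 74 ng/mL.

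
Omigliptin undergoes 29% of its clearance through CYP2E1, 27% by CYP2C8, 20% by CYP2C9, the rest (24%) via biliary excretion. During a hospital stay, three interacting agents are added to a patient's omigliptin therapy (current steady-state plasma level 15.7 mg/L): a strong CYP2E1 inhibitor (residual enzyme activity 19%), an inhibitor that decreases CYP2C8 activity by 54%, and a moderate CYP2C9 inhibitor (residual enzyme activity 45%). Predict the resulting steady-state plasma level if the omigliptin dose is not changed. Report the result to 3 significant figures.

The CYP2E1 pathway (29% of clearance) is reduced to 0.19× activity: 0.29 × 0.19 = 0.0551.
The CYP2C8 pathway (27% of clearance) is reduced to 0.46× activity: 0.27 × 0.46 = 0.1242.
The CYP2C9 pathway (20% of clearance) falls to 0.45× activity: 0.2 × 0.45 = 0.09.
The remaining 24% of clearance is unaffected.
CL_new/CL_old = 0.0551 + 0.1242 + 0.09 + 0.24 = 0.5093.
Steady-state plasma level ∝ 1/CL: new value = 15.7 / 0.5093 = 30.8 mg/L.

30.8 mg/L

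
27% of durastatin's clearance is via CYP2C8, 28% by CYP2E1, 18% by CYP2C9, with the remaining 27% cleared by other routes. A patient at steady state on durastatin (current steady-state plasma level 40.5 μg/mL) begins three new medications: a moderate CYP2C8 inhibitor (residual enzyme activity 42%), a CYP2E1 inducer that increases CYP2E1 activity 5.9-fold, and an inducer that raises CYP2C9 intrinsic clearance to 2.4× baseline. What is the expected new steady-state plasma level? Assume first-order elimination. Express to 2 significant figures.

CYP2C8: 0.27 × 0.42 = 0.1134
CYP2E1: 0.28 × 5.9 = 1.652
CYP2C9: 0.18 × 2.4 = 0.432
Other: 0.27 (unchanged)
New clearance relative to baseline: 0.1134 + 1.652 + 0.432 + 0.27 = 2.4674.
Steady-state plasma level ∝ 1/CL: new value = 40.5 / 2.4674 = 16 μg/mL.

16 μg/mL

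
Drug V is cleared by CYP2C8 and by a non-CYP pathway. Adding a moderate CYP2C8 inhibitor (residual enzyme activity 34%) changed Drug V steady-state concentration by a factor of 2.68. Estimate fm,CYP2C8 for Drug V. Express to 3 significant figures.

Let fm be the CYP2C8 fraction. New clearance relative to baseline = fm × 0.34 + (1 − fm).
Steady-state concentration ratio = 1 / (new CL fraction), so new CL fraction = 1 / 2.68 = 0.3731.
fm × 0.34 + 1 − fm = 0.3731  ⇒  fm × (0.34 − 1) = −0.6269  ⇒  fm = 0.950.

0.950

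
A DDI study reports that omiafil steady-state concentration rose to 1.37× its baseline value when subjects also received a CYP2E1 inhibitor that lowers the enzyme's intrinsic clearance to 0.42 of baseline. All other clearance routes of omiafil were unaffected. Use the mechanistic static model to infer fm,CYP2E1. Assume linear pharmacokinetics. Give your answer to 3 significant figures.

Call the CYP2E1 fraction fm. After the interaction, CL_new/CL_old = fm × 0.42 + (1 − fm).
Steady-state concentration ratio = 1 / (new CL fraction), so new CL fraction = 1 / 1.37 = 0.7299.
fm × 0.42 + 1 − fm = 0.7299  ⇒  fm × (0.42 − 1) = −0.2701  ⇒  fm = 0.466.

0.466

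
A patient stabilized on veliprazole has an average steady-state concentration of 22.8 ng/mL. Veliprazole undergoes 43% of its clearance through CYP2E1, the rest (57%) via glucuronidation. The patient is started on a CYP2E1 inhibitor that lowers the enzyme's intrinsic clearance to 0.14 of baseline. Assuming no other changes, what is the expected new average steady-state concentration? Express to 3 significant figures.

CYP2E1: 0.43 × 0.14 = 0.0602
Other: 0.57 (unchanged)
CL_new/CL_old = 0.0602 + 0.57 = 0.6302.
Average steady-state concentration ∝ 1/CL, so new value = 22.8 / 0.6302 = 36.2 ng/mL.

36.2 ng/mL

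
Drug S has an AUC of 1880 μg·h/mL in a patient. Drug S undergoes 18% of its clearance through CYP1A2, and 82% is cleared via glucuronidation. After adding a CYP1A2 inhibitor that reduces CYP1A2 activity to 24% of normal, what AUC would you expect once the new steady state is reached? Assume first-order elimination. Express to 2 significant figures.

2.2 × 10³ μg·h/mL

CYP1A2: 0.18 × 0.24 = 0.0432
Other: 0.82 (unchanged)
CL_new/CL_old = 0.0432 + 0.82 = 0.8632.
AUC ∝ 1/CL, so new value = 1880 / 0.8632 = 2.2 × 10³ μg·h/mL.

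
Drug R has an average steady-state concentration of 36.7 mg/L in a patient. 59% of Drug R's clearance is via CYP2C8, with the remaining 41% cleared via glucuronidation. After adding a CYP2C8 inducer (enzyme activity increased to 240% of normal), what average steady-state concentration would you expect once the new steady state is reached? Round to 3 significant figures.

20.1 mg/L

The CYP2C8 pathway (59% of clearance) increases to 2.4× activity: 0.59 × 2.4 = 1.416.
The remaining 41% of clearance is unaffected.
New clearance relative to baseline: 1.416 + 0.41 = 1.826.
Average steady-state concentration ∝ 1/CL, so new value = 36.7 / 1.826 = 20.1 mg/L.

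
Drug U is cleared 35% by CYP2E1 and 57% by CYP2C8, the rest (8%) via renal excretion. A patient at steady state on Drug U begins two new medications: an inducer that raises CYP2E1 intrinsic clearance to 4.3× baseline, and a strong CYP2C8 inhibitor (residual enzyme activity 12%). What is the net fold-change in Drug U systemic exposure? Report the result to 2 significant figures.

0.60

CYP2E1: 0.35 × 4.3 = 1.505
CYP2C8: 0.57 × 0.12 = 0.0684
Other: 0.08 (unchanged)
New clearance relative to baseline: 1.505 + 0.0684 + 0.08 = 1.6534.
Net systemic exposure ratio = 1 / 1.6534 = 0.60.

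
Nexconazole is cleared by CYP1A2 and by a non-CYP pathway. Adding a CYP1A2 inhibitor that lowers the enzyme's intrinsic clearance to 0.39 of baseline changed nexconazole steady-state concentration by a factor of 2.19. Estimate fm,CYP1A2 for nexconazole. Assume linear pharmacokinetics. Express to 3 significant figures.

CL'/CL = 1 / 2.19 = 0.4566
0.39·fm + (1 − fm) = 0.4566
fm = (0.4566 − 1) / (0.39 − 1) = 0.891

0.891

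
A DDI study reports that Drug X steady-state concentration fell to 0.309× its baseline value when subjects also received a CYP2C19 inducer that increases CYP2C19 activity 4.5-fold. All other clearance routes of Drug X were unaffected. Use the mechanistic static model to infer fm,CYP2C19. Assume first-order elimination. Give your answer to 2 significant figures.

0.64

CL'/CL = 1 / 0.309 = 3.236
4.5·fm + (1 − fm) = 3.236
fm = (3.236 − 1) / (4.5 − 1) = 0.64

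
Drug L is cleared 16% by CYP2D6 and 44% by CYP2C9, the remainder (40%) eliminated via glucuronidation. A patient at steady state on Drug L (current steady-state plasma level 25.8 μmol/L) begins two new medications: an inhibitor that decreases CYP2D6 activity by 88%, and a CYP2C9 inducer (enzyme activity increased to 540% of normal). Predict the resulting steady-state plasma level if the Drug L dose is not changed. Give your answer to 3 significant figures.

9.23 μmol/L

The CYP2D6 pathway (16% of clearance) is reduced to 0.12× activity: 0.16 × 0.12 = 0.0192.
The CYP2C9 pathway (44% of clearance) is boosted to 5.4× activity: 0.44 × 5.4 = 2.376.
Non-CYP routes (40%) are unchanged.
Relative clearance = 0.0192 + 2.376 + 0.4 = 2.7952.
New steady-state plasma level = 25.8 / 2.7952 = 9.23 μmol/L (concentration scales inversely with clearance).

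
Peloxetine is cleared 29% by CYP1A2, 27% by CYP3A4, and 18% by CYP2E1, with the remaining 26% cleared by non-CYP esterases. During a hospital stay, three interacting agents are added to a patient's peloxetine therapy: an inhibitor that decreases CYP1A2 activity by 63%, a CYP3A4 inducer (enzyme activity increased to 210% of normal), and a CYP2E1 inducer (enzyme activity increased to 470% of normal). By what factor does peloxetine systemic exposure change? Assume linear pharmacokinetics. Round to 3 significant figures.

The CYP1A2 pathway (29% of clearance) falls to 0.37× activity: 0.29 × 0.37 = 0.1073.
The CYP3A4 pathway (27% of clearance) increases to 2.1× activity: 0.27 × 2.1 = 0.567.
The CYP2E1 pathway (18% of clearance) rises to 4.7× activity: 0.18 × 4.7 = 0.846.
Non-CYP routes (26%) are unchanged.
New clearance relative to baseline: 0.1073 + 0.567 + 0.846 + 0.26 = 1.7803.
Because systemic exposure varies inversely with clearance, the combined effect is 1 / 1.7803 = 0.562.

0.562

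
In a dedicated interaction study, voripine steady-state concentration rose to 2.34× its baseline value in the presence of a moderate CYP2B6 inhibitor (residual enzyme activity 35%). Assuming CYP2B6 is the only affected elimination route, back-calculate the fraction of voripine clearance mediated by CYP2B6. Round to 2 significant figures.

0.88

Write x for the fraction cleared via CYP2B6. The observed steady-state concentration change means clearance fell to 1/2.34 = 0.4274 of baseline.
Setting x·0.35 + (1 − x) = 0.4274 and solving: x = (0.4274 − 1)/(0.35 − 1) = 0.88.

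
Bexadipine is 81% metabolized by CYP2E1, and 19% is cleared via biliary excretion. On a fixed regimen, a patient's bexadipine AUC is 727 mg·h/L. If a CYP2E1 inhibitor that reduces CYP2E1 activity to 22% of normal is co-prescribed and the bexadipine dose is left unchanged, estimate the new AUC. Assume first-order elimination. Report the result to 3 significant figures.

CYP2E1: 0.81 × 0.22 = 0.1782
Other: 0.19 (unchanged)
Relative clearance = 0.1782 + 0.19 = 0.3682.
AUC ∝ 1/CL, so new value = 727 / 0.3682 = 1.97 × 10³ mg·h/L.

1.97 × 10³ mg·h/L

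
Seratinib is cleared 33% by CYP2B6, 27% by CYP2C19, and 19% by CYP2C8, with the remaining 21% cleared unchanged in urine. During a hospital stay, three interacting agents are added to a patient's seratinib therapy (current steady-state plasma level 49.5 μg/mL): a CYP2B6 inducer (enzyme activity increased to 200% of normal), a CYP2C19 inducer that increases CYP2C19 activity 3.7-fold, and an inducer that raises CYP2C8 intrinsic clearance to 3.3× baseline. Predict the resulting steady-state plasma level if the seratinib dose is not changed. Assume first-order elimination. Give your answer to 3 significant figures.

19.8 μg/mL

The CYP2B6 pathway (33% of clearance) rises to 2× activity: 0.33 × 2 = 0.66.
The CYP2C19 pathway (27% of clearance) increases to 3.7× activity: 0.27 × 3.7 = 0.999.
The CYP2C8 pathway (19% of clearance) is boosted to 3.3× activity: 0.19 × 3.3 = 0.627.
The remaining 21% of clearance is unaffected.
New clearance relative to baseline: 0.66 + 0.999 + 0.627 + 0.21 = 2.496.
New steady-state plasma level = 49.5 / 2.496 = 19.8 μg/mL (concentration scales inversely with clearance).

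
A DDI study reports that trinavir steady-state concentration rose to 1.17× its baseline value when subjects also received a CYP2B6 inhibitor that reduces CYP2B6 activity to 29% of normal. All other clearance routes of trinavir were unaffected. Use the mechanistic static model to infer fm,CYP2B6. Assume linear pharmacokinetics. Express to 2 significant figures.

Call the CYP2B6 fraction fm. After the interaction, CL_new/CL_old = fm × 0.29 + (1 − fm).
Steady-state concentration ratio = 1 / (new CL fraction), so new CL fraction = 1 / 1.17 = 0.8547.
fm × 0.29 + 1 − fm = 0.8547  ⇒  fm × (0.29 − 1) = −0.1453  ⇒  fm = 0.20.

0.20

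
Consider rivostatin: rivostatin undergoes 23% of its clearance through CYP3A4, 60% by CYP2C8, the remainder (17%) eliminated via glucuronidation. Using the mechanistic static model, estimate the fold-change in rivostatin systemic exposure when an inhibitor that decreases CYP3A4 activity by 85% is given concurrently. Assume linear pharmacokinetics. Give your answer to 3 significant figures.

The CYP3A4 pathway (23% of clearance) drops to 0.15× activity: 0.23 × 0.15 = 0.0345.
CYP2C8 (60%) and the residual 17% are unaffected.
Relative clearance = 0.0345 + 0.6 + 0.17 = 0.8045.
Since systemic exposure ∝ 1/CL, the ratio is 1 / 0.8045 = 1.24.

1.24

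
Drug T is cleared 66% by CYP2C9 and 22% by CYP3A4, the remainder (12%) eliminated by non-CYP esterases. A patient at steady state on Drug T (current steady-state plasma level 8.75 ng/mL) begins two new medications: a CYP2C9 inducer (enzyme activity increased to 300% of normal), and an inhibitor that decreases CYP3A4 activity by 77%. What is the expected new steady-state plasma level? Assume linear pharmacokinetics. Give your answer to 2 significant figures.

4.1 ng/mL

The CYP2C9 pathway (66% of clearance) increases to 3× activity: 0.66 × 3 = 1.98.
The CYP3A4 pathway (22% of clearance) is reduced to 0.23× activity: 0.22 × 0.23 = 0.0506.
Non-CYP routes (12%) are unchanged.
CL_new/CL_old = 1.98 + 0.0506 + 0.12 = 2.1506.
New steady-state plasma level = 8.75 / 2.1506 = 4.1 ng/mL (concentration scales inversely with clearance).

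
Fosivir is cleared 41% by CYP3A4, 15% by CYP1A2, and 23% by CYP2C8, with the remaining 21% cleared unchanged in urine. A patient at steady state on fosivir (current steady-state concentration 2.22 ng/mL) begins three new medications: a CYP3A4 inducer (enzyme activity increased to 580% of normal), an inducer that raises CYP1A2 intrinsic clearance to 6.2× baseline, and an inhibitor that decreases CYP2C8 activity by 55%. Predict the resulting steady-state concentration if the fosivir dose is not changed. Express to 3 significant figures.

0.613 ng/mL

CYP3A4: 0.41 × 5.8 = 2.378
CYP1A2: 0.15 × 6.2 = 0.93
CYP2C8: 0.23 × 0.45 = 0.1035
Other: 0.21 (unchanged)
Relative clearance = 2.378 + 0.93 + 0.1035 + 0.21 = 3.6215.
New steady-state concentration = 2.22 / 3.6215 = 0.613 ng/mL (concentration scales inversely with clearance).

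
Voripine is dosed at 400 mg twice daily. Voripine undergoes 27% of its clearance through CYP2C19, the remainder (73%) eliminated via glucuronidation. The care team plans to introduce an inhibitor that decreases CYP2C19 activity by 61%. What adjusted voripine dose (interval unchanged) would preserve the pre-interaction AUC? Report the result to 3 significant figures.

The CYP2C19 pathway (27% of clearance) is reduced to 0.39× activity: 0.27 × 0.39 = 0.1053.
Non-CYP routes (73%) are unchanged.
New clearance relative to baseline: 0.1053 + 0.73 = 0.8353.
Css,avg = (dose rate)/CL, so holding Css fixed requires dose ∝ CL: 400 × 0.8353 = 334 mg.

334 mg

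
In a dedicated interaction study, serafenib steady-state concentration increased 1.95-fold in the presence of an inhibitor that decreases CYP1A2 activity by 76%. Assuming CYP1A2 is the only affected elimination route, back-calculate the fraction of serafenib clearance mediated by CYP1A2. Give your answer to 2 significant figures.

Let fm be the CYP1A2 fraction. New clearance relative to baseline = fm × 0.24 + (1 − fm).
Steady-state concentration ratio = 1 / (new CL fraction), so new CL fraction = 1 / 1.95 = 0.5128.
fm × 0.24 + 1 − fm = 0.5128  ⇒  fm × (0.24 − 1) = −0.4872  ⇒  fm = 0.64.

0.64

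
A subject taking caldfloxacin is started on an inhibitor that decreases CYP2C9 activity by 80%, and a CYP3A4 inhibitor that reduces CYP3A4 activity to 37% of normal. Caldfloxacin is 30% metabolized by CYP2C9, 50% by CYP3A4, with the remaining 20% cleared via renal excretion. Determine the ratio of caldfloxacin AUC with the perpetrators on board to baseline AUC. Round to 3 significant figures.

The CYP2C9 pathway (30% of clearance) is reduced to 0.2× activity: 0.3 × 0.2 = 0.06.
The CYP3A4 pathway (50% of clearance) drops to 0.37× activity: 0.5 × 0.37 = 0.185.
Non-CYP routes (20%) are unchanged.
New clearance relative to baseline: 0.06 + 0.185 + 0.2 = 0.445.
Because AUC varies inversely with clearance, the combined effect is 1 / 0.445 = 2.25.

2.25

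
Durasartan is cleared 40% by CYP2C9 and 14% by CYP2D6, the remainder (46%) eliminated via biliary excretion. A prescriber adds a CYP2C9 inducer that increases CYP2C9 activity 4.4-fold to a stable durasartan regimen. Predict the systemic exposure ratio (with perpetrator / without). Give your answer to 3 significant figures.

CYP2C9: 0.4 × 4.4 = 1.76
CYP2D6: 0.14 (unchanged)
Other: 0.46 (unchanged)
CL_new/CL_old = 1.76 + 0.14 + 0.46 = 2.36.
Systemic exposure ratio = CL_old/CL_new = 1 / 2.36 = 0.424.

0.424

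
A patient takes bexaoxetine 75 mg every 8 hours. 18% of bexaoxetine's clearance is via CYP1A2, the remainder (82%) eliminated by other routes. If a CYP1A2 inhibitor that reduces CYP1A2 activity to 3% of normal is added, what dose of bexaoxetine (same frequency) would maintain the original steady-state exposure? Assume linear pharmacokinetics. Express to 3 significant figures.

The CYP1A2 pathway (18% of clearance) drops to 0.03× activity: 0.18 × 0.03 = 0.0054.
Non-CYP routes (82%) are unchanged.
CL_new/CL_old = 0.0054 + 0.82 = 0.8254.
Exposure is unchanged when dose changes in proportion to clearance. New dose = 75 mg × 0.8254 = 61.9 mg.

61.9 mg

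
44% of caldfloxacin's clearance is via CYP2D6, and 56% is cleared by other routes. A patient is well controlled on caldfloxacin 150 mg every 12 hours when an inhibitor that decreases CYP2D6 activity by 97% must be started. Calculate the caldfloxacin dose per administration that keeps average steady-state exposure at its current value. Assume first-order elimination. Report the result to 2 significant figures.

86 mg

The CYP2D6 pathway (44% of clearance) falls to 0.03× activity: 0.44 × 0.03 = 0.0132.
Non-CYP routes (56%) are unchanged.
CL_new/CL_old = 0.0132 + 0.56 = 0.5732.
Exposure is unchanged when dose changes in proportion to clearance. New dose = 150 mg × 0.5732 = 86 mg.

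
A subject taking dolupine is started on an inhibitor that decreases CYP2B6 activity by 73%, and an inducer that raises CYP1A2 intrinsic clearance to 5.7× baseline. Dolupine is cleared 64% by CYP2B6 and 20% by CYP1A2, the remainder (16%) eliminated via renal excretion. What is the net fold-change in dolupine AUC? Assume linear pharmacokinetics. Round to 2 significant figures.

The CYP2B6 pathway (64% of clearance) drops to 0.27× activity: 0.64 × 0.27 = 0.1728.
The CYP1A2 pathway (20% of clearance) rises to 5.7× activity: 0.2 × 5.7 = 1.14.
The remaining 16% of clearance is unaffected.
New clearance relative to baseline: 0.1728 + 1.14 + 0.16 = 1.4728.
AUC ∝ 1/CL: fold-change = 1 / 1.4728 = 0.68.

0.68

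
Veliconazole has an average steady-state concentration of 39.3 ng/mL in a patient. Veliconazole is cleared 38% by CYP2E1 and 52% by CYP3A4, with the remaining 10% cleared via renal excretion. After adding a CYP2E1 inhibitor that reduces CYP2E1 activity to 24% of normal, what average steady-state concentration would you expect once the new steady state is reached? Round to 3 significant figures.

55.3 ng/mL

The CYP2E1 pathway (38% of clearance) falls to 0.24× activity: 0.38 × 0.24 = 0.0912.
CYP3A4 (52%) and the residual 10% are unaffected.
Relative clearance = 0.0912 + 0.52 + 0.1 = 0.7112.
Average steady-state concentration ∝ 1/CL, so new value = 39.3 / 0.7112 = 55.3 ng/mL.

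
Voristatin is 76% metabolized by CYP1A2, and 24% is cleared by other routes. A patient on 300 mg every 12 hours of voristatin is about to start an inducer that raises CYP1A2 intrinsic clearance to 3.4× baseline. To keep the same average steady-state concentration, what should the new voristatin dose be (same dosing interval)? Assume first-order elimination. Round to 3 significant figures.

847 mg

CYP1A2: 0.76 × 3.4 = 2.584
Other: 0.24 (unchanged)
Relative clearance = 2.584 + 0.24 = 2.824.
Css,avg = (dose rate)/CL, so holding Css fixed requires dose ∝ CL: 300 × 2.824 = 847 mg.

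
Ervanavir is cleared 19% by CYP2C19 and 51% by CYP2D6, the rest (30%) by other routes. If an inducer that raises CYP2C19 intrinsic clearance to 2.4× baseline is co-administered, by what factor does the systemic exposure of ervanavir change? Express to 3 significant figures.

CYP2C19: 0.19 × 2.4 = 0.456
CYP2D6: 0.51 (unchanged)
Other: 0.3 (unchanged)
CL_new/CL_old = 0.456 + 0.51 + 0.3 = 1.266.
Since systemic exposure ∝ 1/CL, the ratio is 1 / 1.266 = 0.790.

0.790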